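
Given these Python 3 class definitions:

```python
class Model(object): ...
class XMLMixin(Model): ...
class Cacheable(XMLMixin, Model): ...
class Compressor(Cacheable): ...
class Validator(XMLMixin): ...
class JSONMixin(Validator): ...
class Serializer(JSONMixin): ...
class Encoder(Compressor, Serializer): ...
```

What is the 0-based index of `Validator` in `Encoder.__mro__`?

L[Encoder] = Encoder + merge(L[Compressor], L[Serializer], [Compressor Serializer])
  take Compressor:  [Compressor Cacheable XMLMixin Model object] + [Serializer JSONMixin Validator XMLMixin Model object] + [Compressor Serializer]
  take Cacheable:  [Cacheable XMLMixin Model object] + [Serializer JSONMixin Validator XMLMixin Model object] + [Serializer]
  take Serializer:  [XMLMixin Model object] + [Serializer JSONMixin Validator XMLMixin Model object] + [Serializer]
  take JSONMixin:  [XMLMixin Model object] + [JSONMixin Validator XMLMixin Model object]
  take Validator:  [XMLMixin Model object] + [Validator XMLMixin Model object]
  take XMLMixin:  [XMLMixin Model object] + [XMLMixin Model object]
  take Model:  [Model object] + [Model object]
  take object:  [object] + [object]
MRO: Encoder Compressor Cacheable Serializer JSONMixin Validator XMLMixin Model object
Validator sits at index 5.

5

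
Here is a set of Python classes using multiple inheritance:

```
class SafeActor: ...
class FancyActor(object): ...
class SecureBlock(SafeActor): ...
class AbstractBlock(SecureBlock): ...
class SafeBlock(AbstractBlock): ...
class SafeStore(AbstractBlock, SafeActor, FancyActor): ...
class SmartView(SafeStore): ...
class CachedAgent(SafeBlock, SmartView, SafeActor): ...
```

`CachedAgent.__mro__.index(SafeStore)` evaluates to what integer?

L[CachedAgent] = CachedAgent + merge(L[SafeBlock], L[SmartView], L[SafeActor], [SafeBlock SmartView SafeActor])
  take SafeBlock:  [SafeBlock AbstractBlock SecureBlock SafeActor object] + [SmartView SafeStore AbstractBlock SecureBlock SafeActor FancyActor object] + [SafeActor object] + [SafeBlock SmartView SafeActor]
  take SmartView:  [AbstractBlock SecureBlock SafeActor object] + [SmartView SafeStore AbstractBlock SecureBlock SafeActor FancyActor object] + [SafeActor object] + [SmartView SafeActor]
  take SafeStore:  [AbstractBlock SecureBlock SafeActor object] + [SafeStore AbstractBlock SecureBlock SafeActor FancyActor object] + [SafeActor object] + [SafeActor]
  take AbstractBlock:  [AbstractBlock SecureBlock SafeActor object] + [AbstractBlock SecureBlock SafeActor FancyActor object] + [SafeActor object] + [SafeActor]
  take SecureBlock:  [SecureBlock SafeActor object] + [SecureBlock SafeActor FancyActor object] + [SafeActor object] + [SafeActor]
  take SafeActor:  [SafeActor object] + [SafeActor FancyActor object] + [SafeActor object] + [SafeActor]
  take FancyActor:  [object] + [FancyActor object] + [object]
  take object:  [object] + [object] + [object]
MRO: CachedAgent SafeBlock SmartView SafeStore AbstractBlock SecureBlock SafeActor FancyActor object
SafeStore sits at index 3.

3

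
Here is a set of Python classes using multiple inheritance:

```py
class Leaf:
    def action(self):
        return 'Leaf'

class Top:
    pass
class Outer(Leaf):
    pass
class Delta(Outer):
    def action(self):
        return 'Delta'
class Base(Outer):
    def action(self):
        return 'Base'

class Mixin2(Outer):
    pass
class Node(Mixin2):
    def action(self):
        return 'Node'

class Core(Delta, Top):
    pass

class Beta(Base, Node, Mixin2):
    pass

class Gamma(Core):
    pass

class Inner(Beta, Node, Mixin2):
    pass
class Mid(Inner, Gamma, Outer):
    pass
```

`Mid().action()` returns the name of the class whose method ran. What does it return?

Base

L[Mid] = Mid + merge(L[Inner], L[Gamma], L[Outer], [Inner Gamma Outer])
  take Inner:  [Inner Beta Base Node Mixin2 Outer Leaf object] + [Gamma Core Delta Outer Leaf Top object] + [Outer Leaf object] + [Inner Gamma Outer]
  take Beta:  [Beta Base Node Mixin2 Outer Leaf object] + [Gamma Core Delta Outer Leaf Top object] + [Outer Leaf object] + [Gamma Outer]
  take Base:  [Base Node Mixin2 Outer Leaf object] + [Gamma Core Delta Outer Leaf Top object] + [Outer Leaf object] + [Gamma Outer]
  take Node:  [Node Mixin2 Outer Leaf object] + [Gamma Core Delta Outer Leaf Top object] + [Outer Leaf object] + [Gamma Outer]
  take Mixin2:  [Mixin2 Outer Leaf object] + [Gamma Core Delta Outer Leaf Top object] + [Outer Leaf object] + [Gamma Outer]
  take Gamma:  [Outer Leaf object] + [Gamma Core Delta Outer Leaf Top object] + [Outer Leaf object] + [Gamma Outer]
  take Core:  [Outer Leaf object] + [Core Delta Outer Leaf Top object] + [Outer Leaf object] + [Outer]
  take Delta:  [Outer Leaf object] + [Delta Outer Leaf Top object] + [Outer Leaf object] + [Outer]
  take Outer:  [Outer Leaf object] + [Outer Leaf Top object] + [Outer Leaf object] + [Outer]
  take Leaf:  [Leaf object] + [Leaf Top object] + [Leaf object]
  take Top:  [object] + [Top object] + [object]
  take object:  [object] + [object] + [object]
MRO: Mid Inner Beta Base Node Mixin2 Gamma Core Delta Outer Leaf Top object
action is defined in: Base, Delta, Leaf, Node. First along the MRO is Base.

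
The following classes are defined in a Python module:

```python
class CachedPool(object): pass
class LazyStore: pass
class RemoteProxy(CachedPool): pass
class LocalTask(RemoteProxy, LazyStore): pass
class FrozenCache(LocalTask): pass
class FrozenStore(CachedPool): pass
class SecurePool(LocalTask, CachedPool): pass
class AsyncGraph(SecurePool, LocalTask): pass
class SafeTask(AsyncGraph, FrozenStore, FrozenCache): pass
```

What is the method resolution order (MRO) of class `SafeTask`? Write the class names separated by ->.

L[SafeTask] = SafeTask + merge(L[AsyncGraph], L[FrozenStore], L[FrozenCache], [AsyncGraph FrozenStore FrozenCache])
  take AsyncGraph:  [AsyncGraph SecurePool LocalTask RemoteProxy CachedPool LazyStore object] + [FrozenStore CachedPool object] + [FrozenCache LocalTask RemoteProxy CachedPool LazyStore object] + [AsyncGraph FrozenStore FrozenCache]
  take SecurePool:  [SecurePool LocalTask RemoteProxy CachedPool LazyStore object] + [FrozenStore CachedPool object] + [FrozenCache LocalTask RemoteProxy CachedPool LazyStore object] + [FrozenStore FrozenCache]
  take FrozenStore:  [LocalTask RemoteProxy CachedPool LazyStore object] + [FrozenStore CachedPool object] + [FrozenCache LocalTask RemoteProxy CachedPool LazyStore object] + [FrozenStore FrozenCache]
  take FrozenCache:  [LocalTask RemoteProxy CachedPool LazyStore object] + [CachedPool object] + [FrozenCache LocalTask RemoteProxy CachedPool LazyStore object] + [FrozenCache]
  take LocalTask:  [LocalTask RemoteProxy CachedPool LazyStore object] + [CachedPool object] + [LocalTask RemoteProxy CachedPool LazyStore object]
  take RemoteProxy:  [RemoteProxy CachedPool LazyStore object] + [CachedPool object] + [RemoteProxy CachedPool LazyStore object]
  take CachedPool:  [CachedPool LazyStore object] + [CachedPool object] + [CachedPool LazyStore object]
  take LazyStore:  [LazyStore object] + [object] + [LazyStore object]
  take object:  [object] + [object] + [object]

SafeTask -> AsyncGraph -> SecurePool -> FrozenStore -> FrozenCache -> LocalTask -> RemoteProxy -> CachedPool -> LazyStore -> object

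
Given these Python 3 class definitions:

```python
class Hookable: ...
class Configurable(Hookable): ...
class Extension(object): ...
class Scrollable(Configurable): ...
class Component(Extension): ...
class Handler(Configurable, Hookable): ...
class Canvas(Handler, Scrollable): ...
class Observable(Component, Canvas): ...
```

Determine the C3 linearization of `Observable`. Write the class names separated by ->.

L[Observable] = Observable + merge(L[Component], L[Canvas], [Component Canvas])
  take Component:  [Component Extension object] + [Canvas Handler Scrollable Configurable Hookable object] + [Component Canvas]
  take Extension:  [Extension object] + [Canvas Handler Scrollable Configurable Hookable object] + [Canvas]
  take Canvas:  [object] + [Canvas Handler Scrollable Configurable Hookable object] + [Canvas]
  take Handler:  [object] + [Handler Scrollable Configurable Hookable object]
  take Scrollable:  [object] + [Scrollable Configurable Hookable object]
  take Configurable:  [object] + [Configurable Hookable object]
  take Hookable:  [object] + [Hookable object]
  take object:  [object] + [object]

Observable -> Component -> Extension -> Canvas -> Handler -> Scrollable -> Configurable -> Hookable -> object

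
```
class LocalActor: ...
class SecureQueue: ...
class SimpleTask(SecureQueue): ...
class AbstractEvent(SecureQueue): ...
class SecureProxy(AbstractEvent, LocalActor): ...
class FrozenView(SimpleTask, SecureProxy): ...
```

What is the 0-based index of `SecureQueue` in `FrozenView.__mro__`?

4

L[FrozenView] = FrozenView + merge(L[SimpleTask], L[SecureProxy], [SimpleTask SecureProxy])
  take SimpleTask:  [SimpleTask SecureQueue object] + [SecureProxy AbstractEvent SecureQueue LocalActor object] + [SimpleTask SecureProxy]
  take SecureProxy:  [SecureQueue object] + [SecureProxy AbstractEvent SecureQueue LocalActor object] + [SecureProxy]
  take AbstractEvent:  [SecureQueue object] + [AbstractEvent SecureQueue LocalActor object]
  take SecureQueue:  [SecureQueue object] + [SecureQueue LocalActor object]
  take LocalActor:  [object] + [LocalActor object]
  take object:  [object] + [object]
MRO: FrozenView SimpleTask SecureProxy AbstractEvent SecureQueue LocalActor object
SecureQueue sits at index 4.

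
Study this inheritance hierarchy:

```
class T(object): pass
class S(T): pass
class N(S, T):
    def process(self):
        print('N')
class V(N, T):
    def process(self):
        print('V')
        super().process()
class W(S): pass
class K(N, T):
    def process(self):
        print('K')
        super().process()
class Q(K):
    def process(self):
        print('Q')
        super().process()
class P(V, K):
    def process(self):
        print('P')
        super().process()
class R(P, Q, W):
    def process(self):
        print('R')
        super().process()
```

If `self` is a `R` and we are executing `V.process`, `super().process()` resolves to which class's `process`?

L[R] = R + merge(L[P], L[Q], L[W], [P Q W])
  take P:  [P V K N S T object] + [Q K N S T object] + [W S T object] + [P Q W]
  take V:  [V K N S T object] + [Q K N S T object] + [W S T object] + [Q W]
  take Q:  [K N S T object] + [Q K N S T object] + [W S T object] + [Q W]
  take K:  [K N S T object] + [K N S T object] + [W S T object] + [W]
  take N:  [N S T object] + [N S T object] + [W S T object] + [W]
  take W:  [S T object] + [S T object] + [W S T object] + [W]
  take S:  [S T object] + [S T object] + [S T object]
  take T:  [T object] + [T object] + [T object]
  take object:  [object] + [object] + [object]
MRO: R P V Q K N W S T object
super() in V.process on a R instance goes to the class after V in R's MRO: Q.

Q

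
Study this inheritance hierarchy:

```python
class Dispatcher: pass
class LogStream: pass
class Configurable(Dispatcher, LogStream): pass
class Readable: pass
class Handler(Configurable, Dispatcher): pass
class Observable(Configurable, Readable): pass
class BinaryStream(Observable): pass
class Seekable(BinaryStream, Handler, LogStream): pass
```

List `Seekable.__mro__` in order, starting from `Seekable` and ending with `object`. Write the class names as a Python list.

[Seekable, BinaryStream, Observable, Handler, Configurable, Dispatcher, LogStream, Readable, object]

L[Seekable] = Seekable + merge(L[BinaryStream], L[Handler], L[LogStream], [BinaryStream Handler LogStream])
  take BinaryStream:  [BinaryStream Observable Configurable Dispatcher LogStream Readable object] + [Handler Configurable Dispatcher LogStream object] + [LogStream object] + [BinaryStream Handler LogStream]
  take Observable:  [Observable Configurable Dispatcher LogStream Readable object] + [Handler Configurable Dispatcher LogStream object] + [LogStream object] + [Handler LogStream]
  take Handler:  [Configurable Dispatcher LogStream Readable object] + [Handler Configurable Dispatcher LogStream object] + [LogStream object] + [Handler LogStream]
  take Configurable:  [Configurable Dispatcher LogStream Readable object] + [Configurable Dispatcher LogStream object] + [LogStream object] + [LogStream]
  take Dispatcher:  [Dispatcher LogStream Readable object] + [Dispatcher LogStream object] + [LogStream object] + [LogStream]
  take LogStream:  [LogStream Readable object] + [LogStream object] + [LogStream object] + [LogStream]
  take Readable:  [Readable object] + [object] + [object]
  take object:  [object] + [object] + [object]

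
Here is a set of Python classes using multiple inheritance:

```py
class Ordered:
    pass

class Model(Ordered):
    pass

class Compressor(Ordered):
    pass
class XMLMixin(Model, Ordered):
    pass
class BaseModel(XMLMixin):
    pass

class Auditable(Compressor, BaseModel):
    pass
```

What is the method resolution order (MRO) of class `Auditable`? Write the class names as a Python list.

L[Auditable] = Auditable + merge(L[Compressor], L[BaseModel], [Compressor BaseModel])
  take Compressor:  [Compressor Ordered object] + [BaseModel XMLMixin Model Ordered object] + [Compressor BaseModel]
  take BaseModel:  [Ordered object] + [BaseModel XMLMixin Model Ordered object] + [BaseModel]
  take XMLMixin:  [Ordered object] + [XMLMixin Model Ordered object]
  take Model:  [Ordered object] + [Model Ordered object]
  take Ordered:  [Ordered object] + [Ordered object]
  take object:  [object] + [object]

[Auditable, Compressor, BaseModel, XMLMixin, Model, Ordered, object]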